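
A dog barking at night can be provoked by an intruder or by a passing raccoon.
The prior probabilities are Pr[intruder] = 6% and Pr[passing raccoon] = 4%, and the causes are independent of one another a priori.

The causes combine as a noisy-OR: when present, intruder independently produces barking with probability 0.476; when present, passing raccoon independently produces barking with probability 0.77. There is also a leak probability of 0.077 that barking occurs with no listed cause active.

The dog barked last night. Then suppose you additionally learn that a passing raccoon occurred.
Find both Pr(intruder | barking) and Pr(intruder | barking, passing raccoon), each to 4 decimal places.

Pr(intruder | barking) ≈ 0.2434; Pr(intruder | barking, passing raccoon) ≈ 0.0672

Under noisy-OR, P(barking | causes) = 1 − (1−0.077)·∏(1−qᵢ) over the active causes.
Sum P(barking|·) weighted by the priors over the 4 (intruder, passing raccoon) configurations:
  P(barking) = 0.077×0.94×0.96 + 0.78771×0.94×0.04 + 0.516348×0.06×0.96 + 0.88876×0.06×0.04
        = 0.069485 + 0.029618 + 0.029742 + 0.002133 = 0.130978
Configurations with intruder contribute 0.031875, so
  P(intruder | barking) = 0.031875 / 0.130978 ≈ 0.2434

Now also conditioning on passing raccoon=true:
Weight on intruder=true, given the evidence: 0.88876×0.06 = 0.053326
Normalizer over all consistent configurations: 0.78771×0.94 + 0.88876×0.06 = 0.793773
Posterior = 0.053326 / 0.793773 ≈ 0.0672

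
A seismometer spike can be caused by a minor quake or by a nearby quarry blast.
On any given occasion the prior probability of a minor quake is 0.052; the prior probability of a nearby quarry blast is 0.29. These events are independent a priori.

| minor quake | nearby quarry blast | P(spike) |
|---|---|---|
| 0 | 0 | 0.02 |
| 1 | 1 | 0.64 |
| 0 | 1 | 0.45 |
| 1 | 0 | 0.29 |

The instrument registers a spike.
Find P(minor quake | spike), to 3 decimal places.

P(minor quake | spike) ≈ 0.129

For the numerator, keep only minor quake=true terms: 0.010707 + 0.009651 = 0.020358
The normalizing constant is 0.02×0.948×0.71 + 0.45×0.948×0.29 + 0.29×0.052×0.71 + 0.64×0.052×0.29 = 0.157534
Posterior = 0.020358 / 0.157534 ≈ 0.129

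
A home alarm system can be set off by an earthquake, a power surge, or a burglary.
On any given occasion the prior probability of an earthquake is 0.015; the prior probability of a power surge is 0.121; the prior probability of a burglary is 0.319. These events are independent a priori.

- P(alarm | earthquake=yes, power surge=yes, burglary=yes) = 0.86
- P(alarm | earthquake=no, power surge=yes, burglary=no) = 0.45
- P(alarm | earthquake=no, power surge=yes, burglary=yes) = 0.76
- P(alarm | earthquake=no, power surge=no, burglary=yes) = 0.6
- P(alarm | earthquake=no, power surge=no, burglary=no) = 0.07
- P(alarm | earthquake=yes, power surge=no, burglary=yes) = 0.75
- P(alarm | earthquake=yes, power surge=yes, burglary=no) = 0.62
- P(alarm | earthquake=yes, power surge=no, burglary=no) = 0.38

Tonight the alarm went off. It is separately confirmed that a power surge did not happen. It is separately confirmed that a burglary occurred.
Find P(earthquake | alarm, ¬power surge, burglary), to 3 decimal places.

P(earthquake | alarm, ¬power surge, burglary) ≈ 0.019

Sum P(alarm|·) weighted by the priors over both values of earthquake:
  P(alarm | ¬power surge, burglary) = 0.6×0.985 + 0.75×0.015
        = 0.591000 + 0.011250 = 0.602250
Keeping only the earthquake-present terms gives 0.011250, so
  P(earthquake | alarm, ¬power surge, burglary) = 0.011250 / 0.602250 ≈ 0.019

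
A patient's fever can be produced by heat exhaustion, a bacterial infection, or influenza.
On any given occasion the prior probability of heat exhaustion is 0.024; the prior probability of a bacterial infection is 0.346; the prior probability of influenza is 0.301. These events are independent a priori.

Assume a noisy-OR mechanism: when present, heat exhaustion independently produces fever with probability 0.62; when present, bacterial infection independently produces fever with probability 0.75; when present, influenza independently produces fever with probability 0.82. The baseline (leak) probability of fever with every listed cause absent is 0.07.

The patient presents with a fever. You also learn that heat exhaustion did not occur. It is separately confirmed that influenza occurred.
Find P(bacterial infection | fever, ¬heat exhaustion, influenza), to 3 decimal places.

Under noisy-OR, P(fever | causes) = 1 − (1−0.07)·∏(1−qᵢ) over the active causes.
Sum P(fever|·) weighted by the priors over both values of bacterial infection:
  P(fever | ¬heat exhaustion, influenza) = 0.8326×0.654 + 0.95815×0.346
        = 0.544520 + 0.331520 = 0.876040
The terms with bacterial infection present sum to 0.331520, so
  P(bacterial infection | fever, ¬heat exhaustion, influenza) = 0.331520 / 0.876040 ≈ 0.378

P(bacterial infection | fever, ¬heat exhaustion, influenza) ≈ 0.378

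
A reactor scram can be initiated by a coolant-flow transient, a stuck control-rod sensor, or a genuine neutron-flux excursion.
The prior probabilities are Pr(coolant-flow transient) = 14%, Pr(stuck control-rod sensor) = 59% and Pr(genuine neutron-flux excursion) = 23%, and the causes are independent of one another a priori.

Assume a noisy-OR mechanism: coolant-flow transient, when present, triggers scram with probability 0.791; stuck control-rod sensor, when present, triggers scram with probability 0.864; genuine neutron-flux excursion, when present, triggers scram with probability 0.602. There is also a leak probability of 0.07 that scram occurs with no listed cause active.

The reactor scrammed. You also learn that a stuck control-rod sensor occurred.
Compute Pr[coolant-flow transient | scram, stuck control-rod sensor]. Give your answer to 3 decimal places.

Pr[coolant-flow transient | scram, stuck control-rod sensor] ≈ 0.151

Under noisy-OR, P(scram | causes) = 1 − (1−0.07)·∏(1−qᵢ) over the active causes.
P(scram | stuck control-rod sensor) = 0.87352×0.86×0.77 + 0.949661×0.86×0.23 + 0.973566×0.14×0.77 + 0.989479×0.14×0.23 = 0.578445 + 0.187843 + 0.104950 + 0.031861 = 0.903099
The coolant-flow transient-present share is 0.104950 + 0.031861 = 0.136811.
P(coolant-flow transient | scram, stuck control-rod sensor) = 0.136811 / 0.903099 ≈ 0.151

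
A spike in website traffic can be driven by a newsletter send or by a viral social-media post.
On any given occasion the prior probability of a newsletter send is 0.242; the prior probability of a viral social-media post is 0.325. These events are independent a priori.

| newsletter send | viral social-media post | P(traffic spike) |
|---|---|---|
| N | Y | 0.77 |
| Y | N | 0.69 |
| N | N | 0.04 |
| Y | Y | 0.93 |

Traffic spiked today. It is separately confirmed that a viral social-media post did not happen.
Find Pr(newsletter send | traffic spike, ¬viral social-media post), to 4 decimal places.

Pr(newsletter send | traffic spike, ¬viral social-media post) ≈ 0.8463

Numerator (weight on configurations with newsletter send): 0.69·0.242 = 0.166980
Denominator P(traffic spike | ¬viral social-media post): 0.04·0.758 + 0.69·0.242 = 0.197300
P(newsletter send | traffic spike, ¬viral social-media post) = 0.166980/0.197300 ≈ 0.8463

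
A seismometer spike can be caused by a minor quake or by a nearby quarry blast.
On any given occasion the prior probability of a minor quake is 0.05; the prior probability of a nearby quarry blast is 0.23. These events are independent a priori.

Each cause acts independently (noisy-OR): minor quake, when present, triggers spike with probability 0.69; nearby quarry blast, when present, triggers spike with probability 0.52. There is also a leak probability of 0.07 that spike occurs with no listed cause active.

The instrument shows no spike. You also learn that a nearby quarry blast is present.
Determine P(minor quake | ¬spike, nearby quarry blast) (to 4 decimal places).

P(minor quake | ¬spike, nearby quarry blast) ≈ 0.0161

Under noisy-OR, P(spike | causes) = 1 − (1−0.07)·∏(1−qᵢ) over the active causes.
Weight on minor quake=true, given the evidence: 0.138384·0.05 = 0.006919
The normalizing constant is 0.4464·0.95 + 0.138384·0.05 = 0.430999
P(minor quake | ¬spike, nearby quarry blast) = 0.006919/0.430999 ≈ 0.0161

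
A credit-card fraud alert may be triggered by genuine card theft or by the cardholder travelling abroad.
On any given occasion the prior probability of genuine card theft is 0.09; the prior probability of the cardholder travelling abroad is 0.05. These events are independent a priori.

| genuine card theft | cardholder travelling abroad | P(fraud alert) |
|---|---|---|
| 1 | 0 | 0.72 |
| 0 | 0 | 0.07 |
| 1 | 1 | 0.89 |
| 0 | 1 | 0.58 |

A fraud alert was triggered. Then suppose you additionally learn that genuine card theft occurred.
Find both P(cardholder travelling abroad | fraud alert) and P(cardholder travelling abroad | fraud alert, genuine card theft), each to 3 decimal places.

P(cardholder travelling abroad | fraud alert) ≈ 0.199; P(cardholder travelling abroad | fraud alert, genuine card theft) ≈ 0.061

Numerator (weight on configurations with cardholder travelling abroad): 0.026390 + 0.004005 = 0.030395
The normalizing constant is 0.07·0.91·0.95 + 0.58·0.91·0.05 + 0.72·0.09·0.95 + 0.89·0.09·0.05 = 0.152470
Posterior = 0.030395 / 0.152470 ≈ 0.199

Now also conditioning on genuine card theft=true:
For the numerator, keep only cardholder travelling abroad=true terms: 0.89*0.05 = 0.044500
Normalizer over all consistent configurations: 0.72*0.95 + 0.89*0.05 = 0.728500
P(cardholder travelling abroad | fraud alert, genuine card theft) = 0.044500/0.728500 ≈ 0.061
The drop from 0.199 to 0.061 is the explaining-away (discounting) effect.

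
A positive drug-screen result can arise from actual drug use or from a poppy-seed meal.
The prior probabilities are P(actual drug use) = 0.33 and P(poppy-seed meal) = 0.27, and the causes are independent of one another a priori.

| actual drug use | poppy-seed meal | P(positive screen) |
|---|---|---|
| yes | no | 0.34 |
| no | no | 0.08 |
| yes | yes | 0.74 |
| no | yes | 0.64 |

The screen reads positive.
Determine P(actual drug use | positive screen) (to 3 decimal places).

P(actual drug use | positive screen) ≈ 0.488

Sum P(positive screen|·) weighted by the priors over the 4 (actual drug use, poppy-seed meal) configurations:
  P(positive screen) = 0.08*0.67*0.73 + 0.64*0.67*0.27 + 0.34*0.33*0.73 + 0.74*0.33*0.27
        = 0.039128 + 0.115776 + 0.081906 + 0.065934 = 0.302744
Keeping only the actual drug use-present terms gives 0.147840, so
  P(actual drug use | positive screen) = 0.147840 / 0.302744 ≈ 0.488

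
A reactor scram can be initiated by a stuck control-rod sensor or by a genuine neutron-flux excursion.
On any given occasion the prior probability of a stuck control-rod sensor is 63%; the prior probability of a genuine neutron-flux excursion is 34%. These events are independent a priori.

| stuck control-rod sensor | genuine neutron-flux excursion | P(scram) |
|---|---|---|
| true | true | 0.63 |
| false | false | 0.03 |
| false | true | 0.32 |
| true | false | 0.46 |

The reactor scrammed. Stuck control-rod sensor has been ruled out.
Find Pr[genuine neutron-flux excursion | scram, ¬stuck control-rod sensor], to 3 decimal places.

Pr[genuine neutron-flux excursion | scram, ¬stuck control-rod sensor] ≈ 0.846

Numerator (weight on configurations with genuine neutron-flux excursion): 0.32·0.34 = 0.108800
The normalizing constant is 0.03·0.66 + 0.32·0.34 = 0.128600
Posterior = 0.108800 / 0.128600 ≈ 0.846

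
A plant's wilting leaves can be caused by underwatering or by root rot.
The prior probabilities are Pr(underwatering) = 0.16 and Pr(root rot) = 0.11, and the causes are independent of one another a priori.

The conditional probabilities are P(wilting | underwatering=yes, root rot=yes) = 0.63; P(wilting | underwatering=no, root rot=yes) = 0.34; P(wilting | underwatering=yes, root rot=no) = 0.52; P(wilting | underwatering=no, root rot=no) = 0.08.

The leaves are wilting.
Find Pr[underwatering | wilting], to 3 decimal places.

Pr[underwatering | wilting] ≈ 0.483

P(wilting) = 0.08×0.84×0.89 + 0.34×0.84×0.11 + 0.52×0.16×0.89 + 0.63×0.16×0.11 = 0.059808 + 0.031416 + 0.074048 + 0.011088 = 0.176360
Restricting to configurations with underwatering present: 0.074048 + 0.011088 = 0.085136.
Hence the posterior is 0.085136/0.176360 ≈ 0.483.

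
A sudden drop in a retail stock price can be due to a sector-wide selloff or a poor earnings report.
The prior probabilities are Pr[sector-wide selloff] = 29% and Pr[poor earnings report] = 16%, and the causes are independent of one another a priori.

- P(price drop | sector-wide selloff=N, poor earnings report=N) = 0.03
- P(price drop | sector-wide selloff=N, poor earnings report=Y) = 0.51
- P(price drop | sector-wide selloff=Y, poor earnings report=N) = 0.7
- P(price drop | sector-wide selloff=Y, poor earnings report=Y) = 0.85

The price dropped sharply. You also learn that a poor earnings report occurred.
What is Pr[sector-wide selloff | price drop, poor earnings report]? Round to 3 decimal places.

Numerator (weight on configurations with sector-wide selloff): 0.85*0.29 = 0.246500
Normalizer over all consistent configurations: 0.51*0.71 + 0.85*0.29 = 0.608600
Posterior = 0.246500 / 0.608600 ≈ 0.405

Pr[sector-wide selloff | price drop, poor earnings report] ≈ 0.405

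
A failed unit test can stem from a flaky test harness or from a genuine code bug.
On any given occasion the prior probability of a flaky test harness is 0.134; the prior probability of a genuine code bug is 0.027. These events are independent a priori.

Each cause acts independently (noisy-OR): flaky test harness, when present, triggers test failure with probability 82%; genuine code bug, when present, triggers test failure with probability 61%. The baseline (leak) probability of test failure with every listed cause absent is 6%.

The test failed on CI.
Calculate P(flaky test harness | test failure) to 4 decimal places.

P(flaky test harness | test failure) ≈ 0.6308

Under noisy-OR, P(test failure | causes) = 1 − (1−0.06)·∏(1−qᵢ) over the active causes.
P(test failure) = 0.06·0.866·0.973 + 0.6334·0.866·0.027 + 0.8308·0.134·0.973 + 0.934012·0.134·0.027 = 0.050557 + 0.014810 + 0.108321 + 0.003379 = 0.177067
Of this, 0.111700 comes from 0.108321 + 0.003379 (the flaky test harness=true cases).
So P(flaky test harness | test failure) = 0.111700/0.177067 ≈ 0.6308.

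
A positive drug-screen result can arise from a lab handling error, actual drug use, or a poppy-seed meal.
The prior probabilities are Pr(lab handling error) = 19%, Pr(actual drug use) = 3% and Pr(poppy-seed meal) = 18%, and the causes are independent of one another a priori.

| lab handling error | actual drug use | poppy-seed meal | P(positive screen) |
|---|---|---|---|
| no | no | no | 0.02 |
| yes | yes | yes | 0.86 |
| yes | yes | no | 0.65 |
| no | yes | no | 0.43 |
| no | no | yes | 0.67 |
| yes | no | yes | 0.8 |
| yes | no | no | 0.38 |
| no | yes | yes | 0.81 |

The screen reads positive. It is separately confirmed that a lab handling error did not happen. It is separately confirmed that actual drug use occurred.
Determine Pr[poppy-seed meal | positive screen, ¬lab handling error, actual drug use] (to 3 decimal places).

Pr[poppy-seed meal | positive screen, ¬lab handling error, actual drug use] ≈ 0.293

P(positive screen | ¬lab handling error, actual drug use) = 0.43·0.82 + 0.81·0.18 = 0.352600 + 0.145800 = 0.498400
The poppy-seed meal-present share is 0.81·0.18 = 0.145800.
P(poppy-seed meal | positive screen, ¬lab handling error, actual drug use) = 0.145800 / 0.498400 ≈ 0.293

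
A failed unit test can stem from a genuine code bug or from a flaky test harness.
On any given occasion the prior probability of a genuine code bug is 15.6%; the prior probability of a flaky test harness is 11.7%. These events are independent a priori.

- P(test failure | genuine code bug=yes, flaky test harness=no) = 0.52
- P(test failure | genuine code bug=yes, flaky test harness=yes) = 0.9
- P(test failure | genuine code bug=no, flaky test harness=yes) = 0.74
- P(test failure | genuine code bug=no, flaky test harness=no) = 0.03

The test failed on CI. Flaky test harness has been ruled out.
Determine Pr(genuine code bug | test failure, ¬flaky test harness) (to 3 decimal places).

P(test failure | ¬flaky test harness) = 0.03·0.844 + 0.52·0.156 = 0.025320 + 0.081120 = 0.106440
Of this, 0.081120 comes from 0.52·0.156 (the genuine code bug=true cases).
P(genuine code bug | test failure, ¬flaky test harness) = 0.081120 / 0.106440 ≈ 0.762

Pr(genuine code bug | test failure, ¬flaky test harness) ≈ 0.762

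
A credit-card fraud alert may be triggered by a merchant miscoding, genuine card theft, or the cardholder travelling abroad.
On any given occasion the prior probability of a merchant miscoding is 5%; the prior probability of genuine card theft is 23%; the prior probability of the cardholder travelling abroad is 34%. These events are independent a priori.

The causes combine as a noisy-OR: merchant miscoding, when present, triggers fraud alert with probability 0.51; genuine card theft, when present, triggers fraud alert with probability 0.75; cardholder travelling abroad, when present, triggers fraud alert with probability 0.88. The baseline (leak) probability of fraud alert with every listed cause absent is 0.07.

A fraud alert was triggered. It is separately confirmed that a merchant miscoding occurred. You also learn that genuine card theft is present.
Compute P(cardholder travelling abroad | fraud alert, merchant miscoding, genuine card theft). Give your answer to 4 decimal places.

Under noisy-OR, P(fraud alert | causes) = 1 − (1−0.07)·∏(1−qᵢ) over the active causes.
P(fraud alert | merchant miscoding, genuine card theft) = 0.886075×0.66 + 0.986329×0.34 = 0.584809 + 0.335352 = 0.920161
Restricting to configurations with cardholder travelling abroad present: 0.986329×0.34 = 0.335352.
Hence the posterior is 0.335352/0.920161 ≈ 0.3644.

P(cardholder travelling abroad | fraud alert, merchant miscoding, genuine card theft) ≈ 0.3644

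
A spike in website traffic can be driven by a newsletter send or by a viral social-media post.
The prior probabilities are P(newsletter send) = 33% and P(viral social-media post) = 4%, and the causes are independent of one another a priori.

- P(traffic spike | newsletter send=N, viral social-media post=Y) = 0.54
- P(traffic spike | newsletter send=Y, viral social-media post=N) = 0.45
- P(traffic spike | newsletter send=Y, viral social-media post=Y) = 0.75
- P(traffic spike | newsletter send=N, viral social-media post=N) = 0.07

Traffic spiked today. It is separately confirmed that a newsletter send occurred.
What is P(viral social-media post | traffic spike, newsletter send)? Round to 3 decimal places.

Numerator (weight on configurations with viral social-media post): 0.75·0.04 = 0.030000
Denominator P(traffic spike | newsletter send): 0.45·0.96 + 0.75·0.04 = 0.462000
Posterior = 0.030000 / 0.462000 ≈ 0.065

P(viral social-media post | traffic spike, newsletter send) ≈ 0.065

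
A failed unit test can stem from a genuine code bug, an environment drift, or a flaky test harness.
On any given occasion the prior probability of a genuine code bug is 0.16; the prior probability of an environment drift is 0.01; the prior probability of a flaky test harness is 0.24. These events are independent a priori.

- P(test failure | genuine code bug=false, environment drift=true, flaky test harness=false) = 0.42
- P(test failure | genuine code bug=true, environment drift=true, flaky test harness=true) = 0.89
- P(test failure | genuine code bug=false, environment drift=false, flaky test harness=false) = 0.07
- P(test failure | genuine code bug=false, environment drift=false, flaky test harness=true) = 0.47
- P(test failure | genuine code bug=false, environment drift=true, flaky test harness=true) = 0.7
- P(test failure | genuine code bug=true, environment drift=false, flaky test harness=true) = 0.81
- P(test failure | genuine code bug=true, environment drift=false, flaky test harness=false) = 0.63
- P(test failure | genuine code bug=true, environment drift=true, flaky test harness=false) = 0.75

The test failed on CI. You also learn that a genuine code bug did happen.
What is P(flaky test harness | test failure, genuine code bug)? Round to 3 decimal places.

Numerator (weight on configurations with flaky test harness): 0.192456 + 0.002136 = 0.194592
Normalizer over all consistent configurations: 0.63×0.99×0.76 + 0.81×0.99×0.24 + 0.75×0.01×0.76 + 0.89×0.01×0.24 = 0.674304
Posterior = 0.194592 / 0.674304 ≈ 0.289

P(flaky test harness | test failure, genuine code bug) ≈ 0.289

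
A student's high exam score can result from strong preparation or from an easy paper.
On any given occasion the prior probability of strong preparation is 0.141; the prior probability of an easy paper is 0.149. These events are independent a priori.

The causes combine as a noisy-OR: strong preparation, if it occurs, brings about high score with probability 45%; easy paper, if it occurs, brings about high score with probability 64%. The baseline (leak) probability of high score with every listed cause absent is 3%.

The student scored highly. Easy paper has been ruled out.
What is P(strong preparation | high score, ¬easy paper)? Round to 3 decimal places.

P(strong preparation | high score, ¬easy paper) ≈ 0.719

Under noisy-OR, P(high score | causes) = 1 − (1−0.03)·∏(1−qᵢ) over the active causes.
Weight on strong preparation=true, given the evidence: 0.4665*0.141 = 0.065777
Normalizer over all consistent configurations: 0.03*0.859 + 0.4665*0.141 = 0.091547
Posterior = 0.065777 / 0.091547 ≈ 0.719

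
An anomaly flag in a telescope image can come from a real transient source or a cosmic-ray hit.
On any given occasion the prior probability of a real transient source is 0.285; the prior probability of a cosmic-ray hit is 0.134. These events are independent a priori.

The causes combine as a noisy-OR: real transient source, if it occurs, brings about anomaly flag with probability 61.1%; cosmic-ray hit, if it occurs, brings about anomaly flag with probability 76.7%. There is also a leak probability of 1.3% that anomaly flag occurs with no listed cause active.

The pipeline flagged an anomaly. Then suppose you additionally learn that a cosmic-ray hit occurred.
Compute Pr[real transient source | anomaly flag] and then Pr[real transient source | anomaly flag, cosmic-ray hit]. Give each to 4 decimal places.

Pr[real transient source | anomaly flag] ≈ 0.6954; Pr[real transient source | anomaly flag, cosmic-ray hit] ≈ 0.3203

Under noisy-OR, P(anomaly flag | causes) = 1 − (1−0.013)·∏(1−qᵢ) over the active causes.
P(anomaly flag) = 0.013·0.715·0.866 + 0.770029·0.715·0.134 + 0.616057·0.285·0.866 + 0.910541·0.285·0.134 = 0.008049 + 0.073776 + 0.152049 + 0.034774 = 0.268648
Of this, 0.186823 comes from 0.152049 + 0.034774 (the real transient source=true cases).
So P(real transient source | anomaly flag) = 0.186823/0.268648 ≈ 0.6954.

With the extra evidence:
P(anomaly flag | cosmic-ray hit) = 0.770029×0.715 + 0.910541×0.285 = 0.550571 + 0.259504 = 0.810075
Of this, 0.259504 comes from 0.910541×0.285 (the real transient source=true cases).
So P(real transient source | anomaly flag, cosmic-ray hit) = 0.259504/0.810075 ≈ 0.3203.
The drop from 0.6954 to 0.3203 is the explaining-away (discounting) effect.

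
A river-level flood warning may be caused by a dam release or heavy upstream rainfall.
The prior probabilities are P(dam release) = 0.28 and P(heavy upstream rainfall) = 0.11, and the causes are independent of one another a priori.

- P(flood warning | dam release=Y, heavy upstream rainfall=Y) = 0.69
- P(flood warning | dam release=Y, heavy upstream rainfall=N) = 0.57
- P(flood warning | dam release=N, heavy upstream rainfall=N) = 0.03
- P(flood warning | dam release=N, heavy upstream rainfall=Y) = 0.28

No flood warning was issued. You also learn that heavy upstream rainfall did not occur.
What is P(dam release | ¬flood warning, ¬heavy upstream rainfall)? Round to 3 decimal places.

Enumerate both values of dam release and weight by the priors:
  P(¬flood warning | ¬heavy upstream rainfall) = 0.97·0.72 + 0.43·0.28
        = 0.698400 + 0.120400 = 0.818800
The terms with dam release present sum to 0.120400, so
  P(dam release | ¬flood warning, ¬heavy upstream rainfall) = 0.120400 / 0.818800 ≈ 0.147

P(dam release | ¬flood warning, ¬heavy upstream rainfall) ≈ 0.147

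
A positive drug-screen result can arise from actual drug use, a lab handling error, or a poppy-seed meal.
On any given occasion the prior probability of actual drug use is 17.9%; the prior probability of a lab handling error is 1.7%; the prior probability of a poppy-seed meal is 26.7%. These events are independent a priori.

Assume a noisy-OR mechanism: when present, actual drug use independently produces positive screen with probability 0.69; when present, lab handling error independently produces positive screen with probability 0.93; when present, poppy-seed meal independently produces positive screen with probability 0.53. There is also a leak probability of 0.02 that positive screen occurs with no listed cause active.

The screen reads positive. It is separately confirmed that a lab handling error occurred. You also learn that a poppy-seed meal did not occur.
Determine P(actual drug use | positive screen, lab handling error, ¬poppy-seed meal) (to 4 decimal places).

Under noisy-OR, P(positive screen | causes) = 1 − (1−0.02)·∏(1−qᵢ) over the active causes.
Numerator (weight on configurations with actual drug use): 0.978734·0.179 = 0.175193
Denominator P(positive screen | lab handling error, ¬poppy-seed meal): 0.9314·0.821 + 0.978734·0.179 = 0.939872
Posterior = 0.175193 / 0.939872 ≈ 0.1864

P(actual drug use | positive screen, lab handling error, ¬poppy-seed meal) ≈ 0.1864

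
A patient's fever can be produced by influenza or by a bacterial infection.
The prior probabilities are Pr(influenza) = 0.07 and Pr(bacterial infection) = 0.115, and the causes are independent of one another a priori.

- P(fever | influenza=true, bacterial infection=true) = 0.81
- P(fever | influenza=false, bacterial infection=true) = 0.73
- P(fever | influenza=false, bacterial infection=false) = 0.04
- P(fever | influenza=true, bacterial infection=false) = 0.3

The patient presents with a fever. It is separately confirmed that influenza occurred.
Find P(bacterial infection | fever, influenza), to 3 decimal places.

P(bacterial infection | fever, influenza) ≈ 0.260

P(fever | influenza) = 0.3×0.885 + 0.81×0.115 = 0.265500 + 0.093150 = 0.358650
Restricting to configurations with bacterial infection present: 0.81×0.115 = 0.093150.
Hence the posterior is 0.093150/0.358650 ≈ 0.260.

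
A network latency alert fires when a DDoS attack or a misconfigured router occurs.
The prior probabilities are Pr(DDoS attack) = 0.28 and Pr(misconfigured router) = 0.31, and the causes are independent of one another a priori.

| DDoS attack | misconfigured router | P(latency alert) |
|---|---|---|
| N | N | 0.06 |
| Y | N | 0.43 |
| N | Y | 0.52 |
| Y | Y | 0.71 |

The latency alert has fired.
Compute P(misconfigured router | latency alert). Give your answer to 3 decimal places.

P(misconfigured router | latency alert) ≈ 0.612

Weight on misconfigured router=true, given the evidence: 0.116064 + 0.061628 = 0.177692
The normalizing constant is 0.06*0.72*0.69 + 0.52*0.72*0.31 + 0.43*0.28*0.69 + 0.71*0.28*0.31 = 0.290576
P(misconfigured router | latency alert) = 0.177692/0.290576 ≈ 0.612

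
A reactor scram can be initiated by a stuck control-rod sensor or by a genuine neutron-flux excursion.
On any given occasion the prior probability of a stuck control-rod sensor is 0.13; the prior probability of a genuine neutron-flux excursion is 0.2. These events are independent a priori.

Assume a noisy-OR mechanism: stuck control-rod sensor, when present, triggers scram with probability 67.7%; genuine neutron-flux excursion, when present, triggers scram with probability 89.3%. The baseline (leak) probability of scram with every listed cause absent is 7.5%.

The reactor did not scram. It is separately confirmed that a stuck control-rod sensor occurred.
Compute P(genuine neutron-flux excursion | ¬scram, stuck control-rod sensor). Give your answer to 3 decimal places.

Under noisy-OR, P(scram | causes) = 1 − (1−0.075)·∏(1−qᵢ) over the active causes.
P(¬scram | stuck control-rod sensor) = 0.298775·0.8 + 0.031969·0.2 = 0.239020 + 0.006394 = 0.245414
Restricting to configurations with genuine neutron-flux excursion present: 0.031969·0.2 = 0.006394.
Hence the posterior is 0.006394/0.245414 ≈ 0.026.

P(genuine neutron-flux excursion | ¬scram, stuck control-rod sensor) ≈ 0.026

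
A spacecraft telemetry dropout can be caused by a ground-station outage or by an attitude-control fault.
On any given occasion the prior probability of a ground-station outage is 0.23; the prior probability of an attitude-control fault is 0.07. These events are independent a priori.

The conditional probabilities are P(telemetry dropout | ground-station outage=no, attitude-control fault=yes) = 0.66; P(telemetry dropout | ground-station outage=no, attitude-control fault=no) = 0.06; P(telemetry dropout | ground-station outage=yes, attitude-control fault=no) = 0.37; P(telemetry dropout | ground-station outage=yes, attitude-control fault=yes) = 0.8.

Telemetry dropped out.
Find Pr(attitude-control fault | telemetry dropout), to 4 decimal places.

Pr(attitude-control fault | telemetry dropout) ≈ 0.2841

P(telemetry dropout) = 0.06·0.77·0.93 + 0.66·0.77·0.07 + 0.37·0.23·0.93 + 0.8·0.23·0.07 = 0.042966 + 0.035574 + 0.079143 + 0.012880 = 0.170563
Restricting to configurations with attitude-control fault present: 0.035574 + 0.012880 = 0.048454.
Hence the posterior is 0.048454/0.170563 ≈ 0.2841.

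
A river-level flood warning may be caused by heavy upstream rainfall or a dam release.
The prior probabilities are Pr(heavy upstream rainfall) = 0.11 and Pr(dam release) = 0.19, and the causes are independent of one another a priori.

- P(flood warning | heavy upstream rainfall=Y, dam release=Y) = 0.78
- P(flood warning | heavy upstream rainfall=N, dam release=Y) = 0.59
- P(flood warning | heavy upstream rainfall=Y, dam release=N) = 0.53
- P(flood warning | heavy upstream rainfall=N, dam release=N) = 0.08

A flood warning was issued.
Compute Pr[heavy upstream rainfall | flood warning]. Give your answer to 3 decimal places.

P(flood warning) = 0.08·0.89·0.81 + 0.59·0.89·0.19 + 0.53·0.11·0.81 + 0.78·0.11·0.19 = 0.057672 + 0.099769 + 0.047223 + 0.016302 = 0.220966
The heavy upstream rainfall-present share is 0.047223 + 0.016302 = 0.063525.
Hence the posterior is 0.063525/0.220966 ≈ 0.287.

Pr[heavy upstream rainfall | flood warning] ≈ 0.287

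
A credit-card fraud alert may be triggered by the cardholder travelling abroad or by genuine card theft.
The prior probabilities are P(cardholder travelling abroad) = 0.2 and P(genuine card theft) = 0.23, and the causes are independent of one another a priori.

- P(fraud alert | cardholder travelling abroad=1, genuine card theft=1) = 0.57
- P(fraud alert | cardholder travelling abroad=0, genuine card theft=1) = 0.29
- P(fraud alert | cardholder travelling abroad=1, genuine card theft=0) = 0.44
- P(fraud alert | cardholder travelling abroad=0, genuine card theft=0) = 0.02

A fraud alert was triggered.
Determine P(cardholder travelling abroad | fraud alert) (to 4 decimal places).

P(cardholder travelling abroad | fraud alert) ≈ 0.5886

For the numerator, keep only cardholder travelling abroad=true terms: 0.067760 + 0.026220 = 0.093980
Normalizer over all consistent configurations: 0.02*0.8*0.77 + 0.29*0.8*0.23 + 0.44*0.2*0.77 + 0.57*0.2*0.23 = 0.159660
P(cardholder travelling abroad | fraud alert) = 0.093980/0.159660 ≈ 0.5886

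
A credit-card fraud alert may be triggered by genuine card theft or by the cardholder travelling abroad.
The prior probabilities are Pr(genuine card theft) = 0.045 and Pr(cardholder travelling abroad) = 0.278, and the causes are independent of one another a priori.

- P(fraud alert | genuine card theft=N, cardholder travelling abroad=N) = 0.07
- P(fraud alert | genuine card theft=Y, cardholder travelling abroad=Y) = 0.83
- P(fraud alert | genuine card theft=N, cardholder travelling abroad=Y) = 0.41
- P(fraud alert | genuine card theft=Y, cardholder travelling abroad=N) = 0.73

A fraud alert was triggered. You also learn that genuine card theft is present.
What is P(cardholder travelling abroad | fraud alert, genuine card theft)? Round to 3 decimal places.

P(cardholder travelling abroad | fraud alert, genuine card theft) ≈ 0.304

For the numerator, keep only cardholder travelling abroad=true terms: 0.83×0.278 = 0.230740
Normalizer over all consistent configurations: 0.73×0.722 + 0.83×0.278 = 0.757800
P(cardholder travelling abroad | fraud alert, genuine card theft) = 0.230740/0.757800 ≈ 0.304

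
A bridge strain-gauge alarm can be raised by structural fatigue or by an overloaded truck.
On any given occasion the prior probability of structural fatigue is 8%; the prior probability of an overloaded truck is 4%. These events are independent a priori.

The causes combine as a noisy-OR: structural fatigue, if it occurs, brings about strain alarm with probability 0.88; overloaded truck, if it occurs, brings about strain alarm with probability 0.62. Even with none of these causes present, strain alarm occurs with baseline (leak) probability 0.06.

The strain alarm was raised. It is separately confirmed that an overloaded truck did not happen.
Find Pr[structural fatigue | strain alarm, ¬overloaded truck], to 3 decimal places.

Under noisy-OR, P(strain alarm | causes) = 1 − (1−0.06)·∏(1−qᵢ) over the active causes.
Enumerate both values of structural fatigue and weight by the priors:
  P(strain alarm | ¬overloaded truck) = 0.06·0.92 + 0.8872·0.08
        = 0.055200 + 0.070976 = 0.126176
The terms with structural fatigue present sum to 0.070976, so
  P(structural fatigue | strain alarm, ¬overloaded truck) = 0.070976 / 0.126176 ≈ 0.563

Pr[structural fatigue | strain alarm, ¬overloaded truck] ≈ 0.563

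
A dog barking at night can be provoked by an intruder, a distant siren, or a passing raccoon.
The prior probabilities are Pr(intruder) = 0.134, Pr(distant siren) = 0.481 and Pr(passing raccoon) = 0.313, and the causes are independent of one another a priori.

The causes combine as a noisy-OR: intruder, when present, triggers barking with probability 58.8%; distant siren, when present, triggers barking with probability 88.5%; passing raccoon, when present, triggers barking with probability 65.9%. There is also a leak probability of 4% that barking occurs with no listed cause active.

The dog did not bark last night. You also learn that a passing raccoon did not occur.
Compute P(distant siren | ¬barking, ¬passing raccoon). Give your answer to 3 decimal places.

P(distant siren | ¬barking, ¬passing raccoon) ≈ 0.096

Under noisy-OR, P(barking | causes) = 1 − (1−0.04)·∏(1−qᵢ) over the active causes.
Weight on distant siren=true, given the evidence: 0.045987 + 0.002932 = 0.048919
Normalizer over all consistent configurations: 0.96·0.866·0.519 + 0.1104·0.866·0.481 + 0.39552·0.134·0.519 + 0.045485·0.134·0.481 = 0.507902
P(distant siren | ¬barking, ¬passing raccoon) = 0.048919/0.507902 ≈ 0.096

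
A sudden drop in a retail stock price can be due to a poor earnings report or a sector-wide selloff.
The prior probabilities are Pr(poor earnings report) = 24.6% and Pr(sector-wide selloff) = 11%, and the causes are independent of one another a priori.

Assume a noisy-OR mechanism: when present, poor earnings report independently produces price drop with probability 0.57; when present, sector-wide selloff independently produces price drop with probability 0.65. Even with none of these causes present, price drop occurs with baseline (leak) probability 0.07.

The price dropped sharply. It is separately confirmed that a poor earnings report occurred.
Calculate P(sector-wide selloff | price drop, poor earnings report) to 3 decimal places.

P(sector-wide selloff | price drop, poor earnings report) ≈ 0.150

Under noisy-OR, P(price drop | causes) = 1 − (1−0.07)·∏(1−qᵢ) over the active causes.
Enumerate both values of sector-wide selloff and weight by the priors:
  P(price drop | poor earnings report) = 0.6001*0.89 + 0.860035*0.11
        = 0.534089 + 0.094604 = 0.628693
Keeping only the sector-wide selloff-present terms gives 0.094604, so
  P(sector-wide selloff | price drop, poor earnings report) = 0.094604 / 0.628693 ≈ 0.150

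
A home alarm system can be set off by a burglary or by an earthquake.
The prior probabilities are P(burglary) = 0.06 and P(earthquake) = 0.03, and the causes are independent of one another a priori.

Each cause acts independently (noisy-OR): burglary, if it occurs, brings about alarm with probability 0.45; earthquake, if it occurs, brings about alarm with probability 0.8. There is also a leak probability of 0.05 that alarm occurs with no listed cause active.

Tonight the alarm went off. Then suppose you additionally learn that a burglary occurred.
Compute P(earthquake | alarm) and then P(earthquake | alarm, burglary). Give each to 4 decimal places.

Under noisy-OR, P(alarm | causes) = 1 − (1−0.05)·∏(1−qᵢ) over the active causes.
Numerator (weight on configurations with earthquake): 0.022842 + 0.001612 = 0.024454
Denominator P(alarm): 0.05·0.94·0.97 + 0.81·0.94·0.03 + 0.4775·0.06·0.97 + 0.8955·0.06·0.03 = 0.097834
Posterior = 0.024454 / 0.097834 ≈ 0.2500

Now also conditioning on burglary=true:
Weight on earthquake=true, given the evidence: 0.8955×0.03 = 0.026865
Denominator P(alarm | burglary): 0.4775×0.97 + 0.8955×0.03 = 0.490040
Posterior = 0.026865 / 0.490040 ≈ 0.0548

P(earthquake | alarm) ≈ 0.2500; P(earthquake | alarm, burglary) ≈ 0.0548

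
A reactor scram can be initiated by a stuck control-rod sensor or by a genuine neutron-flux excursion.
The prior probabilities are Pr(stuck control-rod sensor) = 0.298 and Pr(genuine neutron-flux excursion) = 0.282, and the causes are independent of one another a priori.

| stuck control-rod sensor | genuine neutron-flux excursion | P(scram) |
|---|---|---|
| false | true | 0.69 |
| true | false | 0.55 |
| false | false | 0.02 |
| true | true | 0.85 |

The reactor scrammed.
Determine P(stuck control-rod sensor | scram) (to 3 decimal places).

P(stuck control-rod sensor | scram) ≈ 0.563

Sum P(scram|·) weighted by the priors over the 4 (stuck control-rod sensor, genuine neutron-flux excursion) configurations:
  P(scram) = 0.02×0.702×0.718 + 0.69×0.702×0.282 + 0.55×0.298×0.718 + 0.85×0.298×0.282
        = 0.010081 + 0.136595 + 0.117680 + 0.071431 = 0.335787
Keeping only the stuck control-rod sensor-present terms gives 0.189111, so
  P(stuck control-rod sensor | scram) = 0.189111 / 0.335787 ≈ 0.563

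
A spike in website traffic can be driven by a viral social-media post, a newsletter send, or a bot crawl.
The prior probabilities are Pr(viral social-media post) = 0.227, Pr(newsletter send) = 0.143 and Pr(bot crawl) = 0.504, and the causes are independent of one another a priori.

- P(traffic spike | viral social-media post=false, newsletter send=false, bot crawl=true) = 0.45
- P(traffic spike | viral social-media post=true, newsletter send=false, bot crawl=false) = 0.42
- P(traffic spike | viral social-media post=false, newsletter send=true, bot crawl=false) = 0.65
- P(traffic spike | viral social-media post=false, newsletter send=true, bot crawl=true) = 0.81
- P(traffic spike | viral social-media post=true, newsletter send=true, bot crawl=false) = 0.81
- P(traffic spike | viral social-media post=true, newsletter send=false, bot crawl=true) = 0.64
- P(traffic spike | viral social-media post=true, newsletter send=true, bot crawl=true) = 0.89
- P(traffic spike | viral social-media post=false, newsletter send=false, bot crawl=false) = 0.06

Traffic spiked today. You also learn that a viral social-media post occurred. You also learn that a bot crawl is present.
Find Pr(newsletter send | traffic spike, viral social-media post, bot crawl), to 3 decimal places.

Pr(newsletter send | traffic spike, viral social-media post, bot crawl) ≈ 0.188

P(traffic spike | viral social-media post, bot crawl) = 0.64×0.857 + 0.89×0.143 = 0.548480 + 0.127270 = 0.675750
Restricting to configurations with newsletter send present: 0.89×0.143 = 0.127270.
P(newsletter send | traffic spike, viral social-media post, bot crawl) = 0.127270 / 0.675750 ≈ 0.188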